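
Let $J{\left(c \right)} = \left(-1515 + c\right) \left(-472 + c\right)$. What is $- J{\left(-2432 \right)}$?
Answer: $-11462088$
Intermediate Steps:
$- J{\left(-2432 \right)} = - (715080 + \left(-2432\right)^{2} - -4832384) = - (715080 + 5914624 + 4832384) = \left(-1\right) 11462088 = -11462088$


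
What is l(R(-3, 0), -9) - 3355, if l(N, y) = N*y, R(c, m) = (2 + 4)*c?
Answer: -3193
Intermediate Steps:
R(c, m) = 6*c
l(R(-3, 0), -9) - 3355 = (6*(-3))*(-9) - 3355 = -18*(-9) - 3355 = 162 - 3355 = -3193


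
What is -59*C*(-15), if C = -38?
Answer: -33630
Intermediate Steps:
-59*C*(-15) = -59*(-38)*(-15) = 2242*(-15) = -33630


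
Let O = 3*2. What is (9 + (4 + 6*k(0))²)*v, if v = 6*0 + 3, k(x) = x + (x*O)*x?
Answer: 75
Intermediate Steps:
O = 6
k(x) = x + 6*x² (k(x) = x + (x*6)*x = x + (6*x)*x = x + 6*x²)
v = 3 (v = 0 + 3 = 3)
(9 + (4 + 6*k(0))²)*v = (9 + (4 + 6*(0*(1 + 6*0)))²)*3 = (9 + (4 + 6*(0*(1 + 0)))²)*3 = (9 + (4 + 6*(0*1))²)*3 = (9 + (4 + 6*0)²)*3 = (9 + (4 + 0)²)*3 = (9 + 4²)*3 = (9 + 16)*3 = 25*3 = 75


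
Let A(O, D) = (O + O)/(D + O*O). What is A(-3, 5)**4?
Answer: 81/2401 ≈ 0.033736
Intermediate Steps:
A(O, D) = 2*O/(D + O**2) (A(O, D) = (2*O)/(D + O**2) = 2*O/(D + O**2))
A(-3, 5)**4 = (2*(-3)/(5 + (-3)**2))**4 = (2*(-3)/(5 + 9))**4 = (2*(-3)/14)**4 = (2*(-3)*(1/14))**4 = (-3/7)**4 = 81/2401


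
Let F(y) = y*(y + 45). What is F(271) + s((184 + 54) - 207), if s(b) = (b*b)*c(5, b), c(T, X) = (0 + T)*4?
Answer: 104856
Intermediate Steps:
c(T, X) = 4*T (c(T, X) = T*4 = 4*T)
F(y) = y*(45 + y)
s(b) = 20*b² (s(b) = (b*b)*(4*5) = b²*20 = 20*b²)
F(271) + s((184 + 54) - 207) = 271*(45 + 271) + 20*((184 + 54) - 207)² = 271*316 + 20*(238 - 207)² = 85636 + 20*31² = 85636 + 20*961 = 85636 + 19220 = 104856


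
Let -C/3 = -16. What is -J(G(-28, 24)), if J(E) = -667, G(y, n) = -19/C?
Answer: 667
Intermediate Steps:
C = 48 (C = -3*(-16) = 48)
G(y, n) = -19/48
-J(G(-28, 24)) = -1*(-667) = 667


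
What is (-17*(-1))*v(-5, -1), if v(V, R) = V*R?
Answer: 85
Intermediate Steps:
v(V, R) = R*V
(-17*(-1))*v(-5, -1) = (-17*(-1))*(-1*(-5)) = 17*5 = 85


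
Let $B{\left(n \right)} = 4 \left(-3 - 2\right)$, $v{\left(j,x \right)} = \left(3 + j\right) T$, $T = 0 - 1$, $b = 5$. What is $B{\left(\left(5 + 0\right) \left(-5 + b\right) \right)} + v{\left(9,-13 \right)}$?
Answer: $-32$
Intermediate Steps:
$T = -1$ ($T = 0 - 1 = -1$)
$v{\left(j,x \right)} = -3 - j$ ($v{\left(j,x \right)} = \left(3 + j\right) \left(-1\right) = -3 - j$)
$B{\left(n \right)} = -20$ ($B{\left(n \right)} = 4 \left(-5\right) = -20$)
$B{\left(\left(5 + 0\right) \left(-5 + b\right) \right)} + v{\left(9,-13 \right)} = -20 - 12 = -32$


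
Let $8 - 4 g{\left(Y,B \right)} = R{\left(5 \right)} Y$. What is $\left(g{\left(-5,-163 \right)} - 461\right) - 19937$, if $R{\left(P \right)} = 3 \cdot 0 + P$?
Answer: $- \frac{81559}{4} \approx -20390.0$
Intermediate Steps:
$R{\left(P \right)} = P$ ($R{\left(P \right)} = 0 + P = P$)
$g{\left(Y,B \right)} = 2 - \frac{5 Y}{4}$
$\left(g{\left(-5,-163 \right)} - 461\right) - 19937 = \left(\left(2 - - \frac{25}{4}\right) - 461\right) - 19937 = \left(\left(2 + \frac{25}{4}\right) - 461\right) - 19937 = \left(\frac{33}{4} - 461\right) - 19937 = - \frac{1811}{4} - 19937 = - \frac{81559}{4}$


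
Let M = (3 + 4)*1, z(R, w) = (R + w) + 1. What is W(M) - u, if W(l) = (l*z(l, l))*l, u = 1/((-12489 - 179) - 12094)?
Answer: 18200071/24762 ≈ 735.00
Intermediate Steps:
z(R, w) = 1 + R + w
u = -1/24762 (u = 1/(-12668 - 12094) = 1/(-24762) = -1/24762 ≈ -4.0384e-5)
M = 7 (M = 7*1 = 7)
W(l) = l²*(1 + 2*l) (W(l) = (l*(1 + l + l))*l = (l*(1 + 2*l))*l = l²*(1 + 2*l))
W(M) - u = 7²*(1 + 2*7) - 1*(-1/24762) = 49*(1 + 14) + 1/24762 = 49*15 + 1/24762 = 735 + 1/24762 = 18200071/24762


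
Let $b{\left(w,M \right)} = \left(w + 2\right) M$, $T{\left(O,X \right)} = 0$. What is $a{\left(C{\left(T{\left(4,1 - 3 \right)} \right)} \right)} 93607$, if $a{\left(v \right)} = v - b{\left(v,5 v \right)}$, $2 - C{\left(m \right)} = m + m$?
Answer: $-3557066$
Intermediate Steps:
$b{\left(w,M \right)} = M \left(2 + w\right)$ ($b{\left(w,M \right)} = \left(2 + w\right) M = M \left(2 + w\right)$)
$C{\left(m \right)} = 2 - 2 m$ ($C{\left(m \right)} = 2 - \left(m + m\right) = 2 - 2 m$)
$a{\left(v \right)} = v - 5 v \left(2 + v\right)$
$a{\left(C{\left(T{\left(4,1 - 3 \right)} \right)} \right)} 93607 = \left(2 - 0\right) \left(-9 - 5 \left(2 - 0\right)\right) 93607 = \left(2 + 0\right) \left(-9 - 5 \left(2 + 0\right)\right) 93607 = 2 \left(-9 - 10\right) 93607 = 2 \left(-19\right) 93607 = \left(-38\right) 93607 = -3557066$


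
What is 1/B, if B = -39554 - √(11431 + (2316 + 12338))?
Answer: -39554/1564492831 + √26085/1564492831 ≈ -2.5179e-5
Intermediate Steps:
B = -39554 - √26085 (B = -39554 - √(11431 + 14654) = -39554 - √26085 ≈ -39716.)
1/B = 1/(-39554 - √26085)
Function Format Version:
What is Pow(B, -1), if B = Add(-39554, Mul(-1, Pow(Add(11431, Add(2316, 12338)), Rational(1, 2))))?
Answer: Add(Rational(-39554, 1564492831), Mul(Rational(1, 1564492831), Pow(26085, Rational(1, 2)))) ≈ -2.5179e-5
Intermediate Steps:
B = Add(-39554, Mul(-1, Pow(26085, Rational(1, 2)))) (B = Add(-39554, Mul(-1, Pow(Add(11431, 14654), Rational(1, 2)))) = Add(-39554, Mul(-1, Pow(26085, Rational(1, 2)))) ≈ -39716.)
Pow(B, -1) = Pow(Add(-39554, Mul(-1, Pow(26085, Rational(1, 2)))), -1)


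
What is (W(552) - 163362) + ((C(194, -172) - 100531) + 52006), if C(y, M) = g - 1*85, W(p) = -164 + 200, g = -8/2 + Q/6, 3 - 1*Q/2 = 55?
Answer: -635872/3 ≈ -2.1196e+5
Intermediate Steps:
Q = -104 (Q = 6 - 2*55 = 6 - 110 = -104)
g = -64/3 (g = -8/2 - 104/6 = -8*½ - 104*⅙ = -4 - 52/3 = -64/3 ≈ -21.333)
W(p) = 36
C(y, M) = -319/3 (C(y, M) = -64/3 - 1*85 = -64/3 - 85 = -319/3)
(W(552) - 163362) + ((C(194, -172) - 100531) + 52006) = (36 - 163362) + ((-319/3 - 100531) + 52006) = -163326 + (-301912/3 + 52006) = -163326 - 145894/3 = -635872/3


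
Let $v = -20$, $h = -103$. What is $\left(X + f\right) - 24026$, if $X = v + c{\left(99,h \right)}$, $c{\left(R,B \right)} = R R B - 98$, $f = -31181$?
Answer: $-1064828$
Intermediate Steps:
$c{\left(R,B \right)} = -98 + B R^{2}$ ($c{\left(R,B \right)} = R^{2} B - 98 = B R^{2} - 98 = -98 + B R^{2}$)
$X = -1009621$ ($X = -20 - \left(98 + 103 \cdot 99^{2}\right) = -20 - 1009601 = -1009621$)
$\left(X + f\right) - 24026 = \left(-1009621 - 31181\right) - 24026 = -1040802 - 24026 = -1064828$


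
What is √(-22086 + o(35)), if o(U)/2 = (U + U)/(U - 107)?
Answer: I*√795166/6 ≈ 148.62*I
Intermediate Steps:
o(U) = 4*U/(-107 + U) (o(U) = 2*((U + U)/(U - 107)) = 2*((2*U)/(-107 + U)) = 2*(2*U/(-107 + U)) = 4*U/(-107 + U))
√(-22086 + o(35)) = √(-22086 + 4*35/(-107 + 35)) = √(-22086 + 4*35/(-72)) = √(-22086 + 4*35*(-1/72)) = √(-22086 - 35/18) = √(-397583/18) = I*√795166/6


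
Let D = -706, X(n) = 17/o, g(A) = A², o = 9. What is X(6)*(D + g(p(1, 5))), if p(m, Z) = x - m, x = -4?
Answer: -3859/3 ≈ -1286.3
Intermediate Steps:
p(m, Z) = -4 - m
X(n) = 17/9
X(6)*(D + g(p(1, 5))) = 17*(-706 + (-4 - 1*1)²)/9 = 17*(-706 + (-4 - 1)²)/9 = 17*(-706 + (-5)²)/9 = 17*(-706 + 25)/9 = (17/9)*(-681) = -3859/3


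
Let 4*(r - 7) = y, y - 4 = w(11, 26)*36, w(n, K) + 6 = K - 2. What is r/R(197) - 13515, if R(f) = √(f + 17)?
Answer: -13515 + 85*√214/107 ≈ -13503.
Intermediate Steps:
w(n, K) = -8 + K (w(n, K) = -6 + (K - 2) = -6 + (-2 + K) = -8 + K)
R(f) = √(17 + f)
y = 652 (y = 4 + (-8 + 26)*36 = 4 + 18*36 = 4 + 648 = 652)
r = 170 (r = 7 + (¼)*652 = 7 + 163 = 170)
r/R(197) - 13515 = 170/(√(17 + 197)) - 13515 = 170/(√214) - 13515 = 170*(√214/214) - 13515 = 85*√214/107 - 13515 = -13515 + 85*√214/107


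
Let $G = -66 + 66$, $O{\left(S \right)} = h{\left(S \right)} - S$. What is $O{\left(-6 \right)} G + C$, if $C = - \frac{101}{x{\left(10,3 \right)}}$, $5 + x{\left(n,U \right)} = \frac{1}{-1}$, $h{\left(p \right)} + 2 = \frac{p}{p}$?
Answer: $\frac{101}{6} \approx 16.833$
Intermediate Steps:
$h{\left(p \right)} = -1$ ($h{\left(p \right)} = -2 + \frac{p}{p} = -2 + 1 = -1$)
$x{\left(n,U \right)} = -6$ ($x{\left(n,U \right)} = -5 + \frac{1}{-1} = -5 - 1 = -6$)
$O{\left(S \right)} = -1 - S$
$C = \frac{101}{6}$ ($C = - \frac{101}{-6} = \left(-101\right) \left(- \frac{1}{6}\right) = \frac{101}{6} \approx 16.833$)
$G = 0$
$O{\left(-6 \right)} G + C = \left(-1 - -6\right) 0 + \frac{101}{6} = \left(-1 + 6\right) 0 + \frac{101}{6} = 5 \cdot 0 + \frac{101}{6} = 0 + \frac{101}{6} = \frac{101}{6}$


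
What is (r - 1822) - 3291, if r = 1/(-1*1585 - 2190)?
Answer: -19301576/3775 ≈ -5113.0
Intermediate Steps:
r = -1/3775 (r = 1/(-1585 - 2190) = 1/(-3775) = -1/3775 ≈ -0.00026490)
(r - 1822) - 3291 = (-1/3775 - 1822) - 3291 = -6878051/3775 - 3291 = -19301576/3775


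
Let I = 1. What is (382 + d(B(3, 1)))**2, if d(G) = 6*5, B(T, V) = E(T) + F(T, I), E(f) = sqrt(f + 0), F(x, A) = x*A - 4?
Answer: 169744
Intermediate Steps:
F(x, A) = -4 + A*x (F(x, A) = A*x - 4 = -4 + A*x)
E(f) = sqrt(f)
B(T, V) = -4 + T + sqrt(T) (B(T, V) = sqrt(T) + (-4 + 1*T) = sqrt(T) + (-4 + T) = -4 + T + sqrt(T))
d(G) = 30
(382 + d(B(3, 1)))**2 = (382 + 30)**2 = 412**2 = 169744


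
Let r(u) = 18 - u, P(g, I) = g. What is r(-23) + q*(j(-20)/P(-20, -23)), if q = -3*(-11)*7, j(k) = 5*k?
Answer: 1196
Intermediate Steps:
q = 231 (q = 33*7 = 231)
r(-23) + q*(j(-20)/P(-20, -23)) = (18 - 1*(-23)) + 231*((5*(-20))/(-20)) = (18 + 23) + 231*(-100*(-1/20)) = 41 + 231*5 = 41 + 1155 = 1196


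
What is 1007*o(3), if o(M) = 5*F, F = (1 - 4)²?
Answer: 45315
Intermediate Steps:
F = 9 (F = (-3)² = 9)
o(M) = 45 (o(M) = 5*9 = 45)
1007*o(3) = 1007*45 = 45315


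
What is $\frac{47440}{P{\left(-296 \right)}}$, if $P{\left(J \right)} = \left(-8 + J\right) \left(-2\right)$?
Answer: $\frac{2965}{38} \approx 78.026$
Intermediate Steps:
$P{\left(J \right)} = 16 - 2 J$
$\frac{47440}{P{\left(-296 \right)}} = \frac{47440}{16 - -592} = \frac{47440}{16 + 592} = \frac{47440}{608} = 47440 \cdot \frac{1}{608} = \frac{2965}{38}$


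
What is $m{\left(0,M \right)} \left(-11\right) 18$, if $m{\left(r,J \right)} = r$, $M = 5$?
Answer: $0$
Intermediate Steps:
$m{\left(0,M \right)} \left(-11\right) 18 = 0 \left(-11\right) 18 = 0 \cdot 18 = 0$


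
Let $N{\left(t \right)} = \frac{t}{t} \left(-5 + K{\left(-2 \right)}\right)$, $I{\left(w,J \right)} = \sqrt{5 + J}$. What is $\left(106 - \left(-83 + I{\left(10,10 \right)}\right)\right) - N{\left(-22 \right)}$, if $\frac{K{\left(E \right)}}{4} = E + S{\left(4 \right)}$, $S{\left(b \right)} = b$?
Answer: $186 - \sqrt{15} \approx 182.13$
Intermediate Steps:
$K{\left(E \right)} = 16 + 4 E$ ($K{\left(E \right)} = 4 \left(E + 4\right) = 4 \left(4 + E\right) = 16 + 4 E$)
$N{\left(t \right)} = 3$ ($N{\left(t \right)} = \frac{t}{t} \left(-5 + \left(16 + 4 \left(-2\right)\right)\right) = 1 \left(-5 + \left(16 - 8\right)\right) = 1 \left(-5 + 8\right) = 1 \cdot 3 = 3$)
$\left(106 - \left(-83 + I{\left(10,10 \right)}\right)\right) - N{\left(-22 \right)} = \left(106 - \left(-83 + \sqrt{5 + 10}\right)\right) - 3 = \left(106 - \left(-83 + \sqrt{15}\right)\right) - 3 = \left(106 + \left(83 - \sqrt{15}\right)\right) - 3 = \left(189 - \sqrt{15}\right) - 3 = 186 - \sqrt{15}$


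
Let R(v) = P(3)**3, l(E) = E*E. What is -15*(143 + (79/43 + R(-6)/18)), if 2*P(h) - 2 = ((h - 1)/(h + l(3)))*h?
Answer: -35900155/16512 ≈ -2174.2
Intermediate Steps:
l(E) = E**2
P(h) = 1 + h*(-1 + h)/(2*(9 + h)) (P(h) = 1 + (((h - 1)/(h + 3**2))*h)/2 = 1 + (((-1 + h)/(h + 9))*h)/2 = 1 + (((-1 + h)/(9 + h))*h)/2 = 1 + (h*(-1 + h)/(9 + h))/2 = 1 + h*(-1 + h)/(2*(9 + h)))
R(v) = 125/64 (R(v) = ((18 + 3 + 3**2)/(2*(9 + 3)))**3 = ((1/2)*(18 + 3 + 9)/12)**3 = ((1/2)*(1/12)*30)**3 = (5/4)**3 = 125/64)
-15*(143 + (79/43 + R(-6)/18)) = -15*(143 + (79/43 + (125/64)/18)) = -15*(143 + (79*(1/43) + (125/64)*(1/18))) = -15*(143 + (79/43 + 125/1152)) = -15*(143 + 96383/49536) = -15*7180031/49536 = -35900155/16512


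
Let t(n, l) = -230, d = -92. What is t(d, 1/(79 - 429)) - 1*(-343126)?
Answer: 342896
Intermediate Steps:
t(d, 1/(79 - 429)) - 1*(-343126) = -230 - 1*(-343126) = -230 + 343126 = 342896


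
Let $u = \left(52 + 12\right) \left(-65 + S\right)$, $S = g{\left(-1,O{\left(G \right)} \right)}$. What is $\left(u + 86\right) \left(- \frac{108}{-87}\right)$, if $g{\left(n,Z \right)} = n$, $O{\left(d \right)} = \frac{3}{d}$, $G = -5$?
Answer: $- \frac{148968}{29} \approx -5136.8$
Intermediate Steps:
$S = -1$
$u = -4224$ ($u = \left(52 + 12\right) \left(-65 - 1\right) = 64 \left(-66\right) = -4224$)
$\left(u + 86\right) \left(- \frac{108}{-87}\right) = \left(-4224 + 86\right) \left(- \frac{108}{-87}\right) = - 4138 \left(\left(-108\right) \left(- \frac{1}{87}\right)\right) = \left(-4138\right) \frac{36}{29} = - \frac{148968}{29}$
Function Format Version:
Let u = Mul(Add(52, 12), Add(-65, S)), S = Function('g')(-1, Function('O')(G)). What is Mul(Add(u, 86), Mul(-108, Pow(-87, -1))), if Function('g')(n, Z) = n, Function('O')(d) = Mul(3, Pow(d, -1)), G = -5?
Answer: Rational(-148968, 29) ≈ -5136.8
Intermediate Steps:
S = -1
u = -4224 (u = Mul(Add(52, 12), Add(-65, -1)) = Mul(64, -66) = -4224)
Mul(Add(u, 86), Mul(-108, Pow(-87, -1))) = Mul(Add(-4224, 86), Mul(-108, Pow(-87, -1))) = Mul(-4138, Mul(-108, Rational(-1, 87))) = Mul(-4138, Rational(36, 29)) = Rational(-148968, 29)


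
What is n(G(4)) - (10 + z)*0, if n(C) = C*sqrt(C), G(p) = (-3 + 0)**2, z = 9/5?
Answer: 27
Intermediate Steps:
z = 9/5 (z = 9*(1/5) = 9/5 ≈ 1.8000)
G(p) = 9 (G(p) = (-3)**2 = 9)
n(C) = C**(3/2)
n(G(4)) - (10 + z)*0 = 9**(3/2) - (10 + 9/5)*0 = 27 - 59*0/5 = 27 - 1*0 = 27 + 0 = 27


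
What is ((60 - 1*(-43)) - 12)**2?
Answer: 8281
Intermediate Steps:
((60 - 1*(-43)) - 12)**2 = ((60 + 43) - 12)**2 = (103 - 12)**2 = 91**2 = 8281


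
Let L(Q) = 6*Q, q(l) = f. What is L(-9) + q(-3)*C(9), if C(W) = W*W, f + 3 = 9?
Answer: 432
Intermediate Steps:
f = 6 (f = -3 + 9 = 6)
C(W) = W²
q(l) = 6
L(-9) + q(-3)*C(9) = 6*(-9) + 6*9² = -54 + 6*81 = -54 + 486 = 432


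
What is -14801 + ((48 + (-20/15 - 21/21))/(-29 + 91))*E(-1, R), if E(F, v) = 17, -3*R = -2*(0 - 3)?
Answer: -2750657/186 ≈ -14788.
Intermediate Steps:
R = -2 (R = -(-2)*(0 - 3)/3 = -(-2)*(-3)/3 = -⅓*6 = -2)
-14801 + ((48 + (-20/15 - 21/21))/(-29 + 91))*E(-1, R) = -14801 + ((48 + (-20/15 - 21/21))/(-29 + 91))*17 = -14801 + ((48 + (-20*1/15 - 21*1/21))/62)*17 = -14801 + ((48 + (-4/3 - 1))*(1/62))*17 = -14801 + ((48 - 7/3)*(1/62))*17 = -14801 + ((137/3)*(1/62))*17 = -14801 + (137/186)*17 = -14801 + 2329/186 = -2750657/186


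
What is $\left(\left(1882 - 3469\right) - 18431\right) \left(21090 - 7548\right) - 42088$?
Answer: $-271125844$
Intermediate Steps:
$\left(\left(1882 - 3469\right) - 18431\right) \left(21090 - 7548\right) - 42088 = \left(-1587 - 18431\right) 13542 - 42088 = \left(-20018\right) 13542 - 42088 = -271083756 - 42088 = -271125844$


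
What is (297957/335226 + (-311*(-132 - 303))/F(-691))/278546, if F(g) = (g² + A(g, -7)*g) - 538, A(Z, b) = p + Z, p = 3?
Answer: 109703565439/29642198325447332 ≈ 3.7009e-6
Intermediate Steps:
A(Z, b) = 3 + Z
F(g) = -538 + g² + g*(3 + g) (F(g) = (g² + (3 + g)*g) - 538 = (g² + g*(3 + g)) - 538 = -538 + g² + g*(3 + g))
(297957/335226 + (-311*(-132 - 303))/F(-691))/278546 = (297957/335226 + (-311*(-132 - 303))/(-538 + (-691)² - 691*(3 - 691)))/278546 = (297957*(1/335226) + (-311*(-435))/(-538 + 477481 - 691*(-688)))*(1/278546) = (99319/111742 + 135285/(-538 + 477481 + 475408))*(1/278546) = (99319/111742 + 135285/952351)*(1/278546) = (109703565439/106417605442)*(1/278546) = 109703565439/29642198325447332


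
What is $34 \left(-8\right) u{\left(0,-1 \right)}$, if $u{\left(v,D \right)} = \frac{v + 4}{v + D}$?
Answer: $1088$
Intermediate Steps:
$u{\left(v,D \right)} = \frac{4 + v}{D + v}$
$34 \left(-8\right) u{\left(0,-1 \right)} = 34 \left(-8\right) \frac{4 + 0}{-1 + 0} = - 272 \frac{1}{-1} \cdot 4 = - 272 \left(\left(-1\right) 4\right) = \left(-272\right) \left(-4\right) = 1088$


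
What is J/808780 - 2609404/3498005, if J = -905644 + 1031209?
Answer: -47748764837/80831899540 ≈ -0.59072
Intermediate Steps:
J = 125565
J/808780 - 2609404/3498005 = 125565/808780 - 2609404/3498005 = 125565*(1/808780) - 2609404*1/3498005 = 25113/161756 - 372772/499715 = -47748764837/80831899540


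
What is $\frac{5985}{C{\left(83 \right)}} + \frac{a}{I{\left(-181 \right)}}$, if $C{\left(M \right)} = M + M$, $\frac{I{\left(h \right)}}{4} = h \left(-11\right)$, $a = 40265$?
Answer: $\frac{27174265}{661012} \approx 41.11$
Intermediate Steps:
$I{\left(h \right)} = - 44 h$ ($I{\left(h \right)} = 4 h \left(-11\right) = 4 \left(- 11 h\right) = - 44 h$)
$C{\left(M \right)} = 2 M$
$\frac{5985}{C{\left(83 \right)}} + \frac{a}{I{\left(-181 \right)}} = \frac{5985}{2 \cdot 83} + \frac{40265}{\left(-44\right) \left(-181\right)} = \frac{5985}{166} + \frac{40265}{7964} = \frac{27174265}{661012}$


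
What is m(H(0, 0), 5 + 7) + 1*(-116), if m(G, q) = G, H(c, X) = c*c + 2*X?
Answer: -116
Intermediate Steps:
H(c, X) = c**2 + 2*X
m(H(0, 0), 5 + 7) + 1*(-116) = (0**2 + 2*0) + 1*(-116) = (0 + 0) - 116 = 0 - 116 = -116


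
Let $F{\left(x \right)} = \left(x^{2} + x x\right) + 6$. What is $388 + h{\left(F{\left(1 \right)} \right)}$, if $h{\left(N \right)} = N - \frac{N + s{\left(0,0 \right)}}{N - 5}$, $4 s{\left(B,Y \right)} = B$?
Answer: $\frac{1180}{3} \approx 393.33$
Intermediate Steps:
$s{\left(B,Y \right)} = \frac{B}{4}$
$F{\left(x \right)} = 6 + 2 x^{2}$ ($F{\left(x \right)} = \left(x^{2} + x^{2}\right) + 6 = 2 x^{2} + 6 = 6 + 2 x^{2}$)
$h{\left(N \right)} = N - \frac{N}{-5 + N}$ ($h{\left(N \right)} = N - \frac{N + \frac{1}{4} \cdot 0}{N - 5} = N - \frac{N + 0}{-5 + N} = N - \frac{N}{-5 + N}$)
$388 + h{\left(F{\left(1 \right)} \right)} = 388 + \frac{\left(6 + 2 \cdot 1^{2}\right) \left(-6 + \left(6 + 2 \cdot 1^{2}\right)\right)}{-5 + \left(6 + 2 \cdot 1^{2}\right)} = 388 + \frac{\left(6 + 2 \cdot 1\right) \left(-6 + \left(6 + 2 \cdot 1\right)\right)}{-5 + \left(6 + 2 \cdot 1\right)} = 388 + \frac{\left(6 + 2\right) \left(-6 + \left(6 + 2\right)\right)}{-5 + \left(6 + 2\right)} = 388 + \frac{8 \left(-6 + 8\right)}{-5 + 8} = 388 + 8 \cdot \frac{1}{3} \cdot 2 = 388 + \frac{16}{3} = \frac{1180}{3}$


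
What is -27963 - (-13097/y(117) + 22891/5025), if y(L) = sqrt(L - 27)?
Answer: -140536966/5025 + 13097*sqrt(10)/30 ≈ -26587.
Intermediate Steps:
y(L) = sqrt(-27 + L)
-27963 - (-13097/y(117) + 22891/5025) = -27963 - (-13097/sqrt(-27 + 117) + 22891/5025) = -27963 - (-13097*sqrt(10)/30 + 22891*(1/5025)) = -27963 - (-13097*sqrt(10)/30 + 22891/5025) = -27963 - (22891/5025 - 13097*sqrt(10)/30) = -27963 + (-22891/5025 + 13097*sqrt(10)/30) = -140536966/5025 + 13097*sqrt(10)/30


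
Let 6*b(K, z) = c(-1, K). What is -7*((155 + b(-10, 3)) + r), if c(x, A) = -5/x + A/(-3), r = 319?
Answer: -59899/18 ≈ -3327.7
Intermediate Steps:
c(x, A) = -5/x - A/3 (c(x, A) = -5/x + A*(-1/3) = -5/x - A/3)
b(K, z) = 5/6 - K/18 (b(K, z) = (-5/(-1) - K/3)/6 = (-5*(-1) - K/3)/6 = (5 - K/3)/6 = 5/6 - K/18)
-7*((155 + b(-10, 3)) + r) = -7*((155 + (5/6 - 1/18*(-10))) + 319) = -7*((155 + (5/6 + 5/9)) + 319) = -7*((155 + 25/18) + 319) = -7*(2815/18 + 319) = -7*8557/18 = -59899/18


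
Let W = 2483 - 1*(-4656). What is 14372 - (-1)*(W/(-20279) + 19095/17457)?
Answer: 1696033850366/118003501 ≈ 14373.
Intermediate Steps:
W = 7139 (W = 2483 + 4656 = 7139)
14372 - (-1)*(W/(-20279) + 19095/17457) = 14372 - (-1)*(7139/(-20279) + 19095/17457) = 14372 - (-1)*(7139*(-1/20279) + 19095*(1/17457)) = 14372 - (-1)*(-7139/20279 + 6365/5819) = 14372 - (-1)*87533994/118003501 = 14372 - 1*(-87533994/118003501) = 14372 + 87533994/118003501 = 1696033850366/118003501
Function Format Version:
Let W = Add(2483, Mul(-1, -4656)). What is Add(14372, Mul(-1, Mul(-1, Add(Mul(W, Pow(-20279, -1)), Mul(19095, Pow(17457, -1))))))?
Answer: Rational(1696033850366, 118003501) ≈ 14373.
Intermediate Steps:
W = 7139 (W = Add(2483, 4656) = 7139)
Add(14372, Mul(-1, Mul(-1, Add(Mul(W, Pow(-20279, -1)), Mul(19095, Pow(17457, -1)))))) = Add(14372, Mul(-1, Mul(-1, Add(Mul(7139, Pow(-20279, -1)), Mul(19095, Pow(17457, -1)))))) = Add(14372, Mul(-1, Mul(-1, Add(Mul(7139, Rational(-1, 20279)), Mul(19095, Rational(1, 17457)))))) = Add(14372, Mul(-1, Mul(-1, Add(Rational(-7139, 20279), Rational(6365, 5819))))) = Add(14372, Mul(-1, Mul(-1, Rational(87533994, 118003501)))) = Add(14372, Mul(-1, Rational(-87533994, 118003501))) = Add(14372, Rational(87533994, 118003501)) = Rational(1696033850366, 118003501)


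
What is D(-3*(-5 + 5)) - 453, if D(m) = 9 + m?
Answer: -444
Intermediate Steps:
D(-3*(-5 + 5)) - 453 = (9 - 3*(-5 + 5)) - 453 = (9 - 3*0) - 453 = (9 + 0) - 453 = 9 - 453 = -444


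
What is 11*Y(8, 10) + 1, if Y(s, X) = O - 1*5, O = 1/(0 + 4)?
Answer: -205/4 ≈ -51.250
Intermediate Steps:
O = ¼ (O = 1/4 = ¼ ≈ 0.25000)
Y(s, X) = -19/4 (Y(s, X) = ¼ - 1*5 = ¼ - 5 = -19/4)
11*Y(8, 10) + 1 = 11*(-19/4) + 1 = -209/4 + 1 = -205/4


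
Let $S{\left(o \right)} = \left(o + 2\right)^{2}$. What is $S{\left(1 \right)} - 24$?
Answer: $-15$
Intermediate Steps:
$S{\left(o \right)} = \left(2 + o\right)^{2}$
$S{\left(1 \right)} - 24 = \left(2 + 1\right)^{2} - 24 = 3^{2} - 24 = 9 - 24 = -15$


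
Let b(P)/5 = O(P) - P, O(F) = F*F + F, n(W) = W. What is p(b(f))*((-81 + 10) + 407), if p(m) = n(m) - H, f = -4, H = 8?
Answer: 24192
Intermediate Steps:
O(F) = F + F² (O(F) = F² + F = F + F²)
b(P) = -5*P + 5*P*(1 + P) (b(P) = 5*(P*(1 + P) - P) = 5*(-P + P*(1 + P)) = -5*P + 5*P*(1 + P))
p(m) = -8 + m (p(m) = m - 1*8 = m - 8 = -8 + m)
p(b(f))*((-81 + 10) + 407) = (-8 + 5*(-4)²)*((-81 + 10) + 407) = (-8 + 5*16)*(-71 + 407) = (-8 + 80)*336 = 72*336 = 24192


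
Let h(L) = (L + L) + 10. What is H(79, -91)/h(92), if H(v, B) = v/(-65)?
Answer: -79/12610 ≈ -0.0062649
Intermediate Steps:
H(v, B) = -v/65 (H(v, B) = v*(-1/65) = -v/65)
h(L) = 10 + 2*L (h(L) = 2*L + 10 = 10 + 2*L)
H(79, -91)/h(92) = (-1/65*79)/(10 + 2*92) = -79/(65*(10 + 184)) = -79/65/194 = -79/65*1/194 = -79/12610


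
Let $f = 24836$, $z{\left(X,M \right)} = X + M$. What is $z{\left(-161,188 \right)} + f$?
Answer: $24863$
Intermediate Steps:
$z{\left(X,M \right)} = M + X$
$z{\left(-161,188 \right)} + f = \left(188 - 161\right) + 24836 = 27 + 24836 = 24863$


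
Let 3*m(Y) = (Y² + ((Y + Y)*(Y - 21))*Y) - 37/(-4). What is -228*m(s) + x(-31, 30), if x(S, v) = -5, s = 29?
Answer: -1087280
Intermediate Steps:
m(Y) = 37/12 + Y²/3 + 2*Y²*(-21 + Y)/3 (m(Y) = ((Y² + ((Y + Y)*(Y - 21))*Y) - 37/(-4))/3 = ((Y² + ((2*Y)*(-21 + Y))*Y) - 37*(-¼))/3 = ((Y² + (2*Y*(-21 + Y))*Y) + 37/4)/3 = ((Y² + 2*Y²*(-21 + Y)) + 37/4)/3 = (37/4 + Y² + 2*Y²*(-21 + Y))/3 = 37/12 + Y²/3 + 2*Y²*(-21 + Y)/3)
-228*m(s) + x(-31, 30) = -228*(37/12 - 41/3*29² + (⅔)*29³) - 5 = -228*(37/12 - 41/3*841 + (⅔)*24389) - 5 = -228*(37/12 - 34481/3 + 48778/3) - 5 = -228*19075/4 - 5 = -1087275 - 5 = -1087280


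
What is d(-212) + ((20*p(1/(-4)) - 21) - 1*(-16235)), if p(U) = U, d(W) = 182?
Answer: 16391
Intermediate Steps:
d(-212) + ((20*p(1/(-4)) - 21) - 1*(-16235)) = 182 + ((20/(-4) - 21) - 1*(-16235)) = 182 + ((20*(-¼) - 21) + 16235) = 182 + ((-5 - 21) + 16235) = 182 + (-26 + 16235) = 182 + 16209 = 16391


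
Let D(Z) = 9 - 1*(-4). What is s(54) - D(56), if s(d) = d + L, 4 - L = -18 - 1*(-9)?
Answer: 54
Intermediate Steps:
D(Z) = 13 (D(Z) = 9 + 4 = 13)
L = 13 (L = 4 - (-18 - 1*(-9)) = 4 - (-18 + 9) = 4 - 1*(-9) = 4 + 9 = 13)
s(d) = 13 + d (s(d) = d + 13 = 13 + d)
s(54) - D(56) = (13 + 54) - 1*13 = 67 - 13 = 54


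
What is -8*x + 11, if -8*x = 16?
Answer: 27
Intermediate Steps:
x = -2 (x = -⅛*16 = -2)
-8*x + 11 = -8*(-2) + 11 = 16 + 11 = 27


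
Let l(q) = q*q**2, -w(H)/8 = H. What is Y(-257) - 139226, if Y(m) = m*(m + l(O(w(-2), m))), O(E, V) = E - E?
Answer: -73177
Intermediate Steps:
w(H) = -8*H
O(E, V) = 0
l(q) = q**3
Y(m) = m**2 (Y(m) = m*(m + 0**3) = m*(m + 0) = m*m = m**2)
Y(-257) - 139226 = (-257)**2 - 139226 = 66049 - 139226 = -73177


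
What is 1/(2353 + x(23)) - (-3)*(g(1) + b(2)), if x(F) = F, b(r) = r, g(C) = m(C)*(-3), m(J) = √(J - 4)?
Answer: 14257/2376 - 9*I*√3 ≈ 6.0004 - 15.588*I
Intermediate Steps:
m(J) = √(-4 + J)
g(C) = -3*√(-4 + C) (g(C) = √(-4 + C)*(-3) = -3*√(-4 + C))
1/(2353 + x(23)) - (-3)*(g(1) + b(2)) = 1/(2353 + 23) - (-3)*(-3*√(-4 + 1) + 2) = 1/2376 - (-3)*(-3*I*√3 + 2) = 1/2376 - (-3)*(2 - 3*I*√3) = 1/2376 - (-6 + 9*I*√3) = 1/2376 + (6 - 9*I*√3) = 14257/2376 - 9*I*√3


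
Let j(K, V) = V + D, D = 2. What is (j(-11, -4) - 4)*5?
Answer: -30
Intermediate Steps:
j(K, V) = 2 + V (j(K, V) = V + 2 = 2 + V)
(j(-11, -4) - 4)*5 = ((2 - 4) - 4)*5 = (-2 - 4)*5 = -6*5 = -30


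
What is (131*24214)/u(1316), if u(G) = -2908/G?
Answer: -1043599186/727 ≈ -1.4355e+6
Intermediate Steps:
(131*24214)/u(1316) = (131*24214)/((-2908/1316)) = 3172034/((-2908*1/1316)) = 3172034/(-727/329) = 3172034*(-329/727) = -1043599186/727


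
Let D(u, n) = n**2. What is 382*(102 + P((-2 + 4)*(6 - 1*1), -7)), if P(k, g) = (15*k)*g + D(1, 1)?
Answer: -361754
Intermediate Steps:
P(k, g) = 1 + 15*g*k (P(k, g) = (15*k)*g + 1**2 = 15*g*k + 1 = 1 + 15*g*k)
382*(102 + P((-2 + 4)*(6 - 1*1), -7)) = 382*(102 + (1 + 15*(-7)*((-2 + 4)*(6 - 1*1)))) = 382*(102 + (1 + 15*(-7)*(2*(6 - 1)))) = 382*(102 + (1 + 15*(-7)*(2*5))) = 382*(102 + (1 + 15*(-7)*10)) = 382*(102 + (1 - 1050)) = 382*(102 - 1049) = 382*(-947) = -361754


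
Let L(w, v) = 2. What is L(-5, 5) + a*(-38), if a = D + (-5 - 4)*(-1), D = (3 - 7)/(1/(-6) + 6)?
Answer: -10988/35 ≈ -313.94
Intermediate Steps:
D = -24/35 (D = -4/(-⅙ + 6) = -4/35/6 = -4*6/35 = -24/35 ≈ -0.68571)
a = 291/35 (a = -24/35 + (-5 - 4)*(-1) = -24/35 - 9*(-1) = -24/35 + 9 = 291/35 ≈ 8.3143)
L(-5, 5) + a*(-38) = 2 + (291/35)*(-38) = 2 - 11058/35 = -10988/35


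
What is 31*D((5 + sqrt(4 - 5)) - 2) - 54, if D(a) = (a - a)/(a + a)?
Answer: -54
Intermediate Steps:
D(a) = 0 (D(a) = 0/((2*a)) = 0*(1/(2*a)) = 0)
31*D((5 + sqrt(4 - 5)) - 2) - 54 = 31*0 - 54 = 0 - 54 = -54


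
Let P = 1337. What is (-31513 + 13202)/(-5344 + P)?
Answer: 18311/4007 ≈ 4.5698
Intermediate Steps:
(-31513 + 13202)/(-5344 + P) = (-31513 + 13202)/(-5344 + 1337) = -18311/(-4007) = -18311*(-1/4007) = 18311/4007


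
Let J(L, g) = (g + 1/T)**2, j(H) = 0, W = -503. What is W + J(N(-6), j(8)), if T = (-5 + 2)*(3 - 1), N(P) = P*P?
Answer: -18107/36 ≈ -502.97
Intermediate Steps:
N(P) = P**2
T = -6 (T = -3*2 = -6)
J(L, g) = (-1/6 + g)**2 (J(L, g) = (g + 1/(-6))**2 = (g - 1/6)**2 = (-1/6 + g)**2)
W + J(N(-6), j(8)) = -503 + (-1 + 6*0)**2/36 = -503 + (-1 + 0)**2/36 = -503 + (1/36)*(-1)**2 = -503 + (1/36)*1 = -503 + 1/36 = -18107/36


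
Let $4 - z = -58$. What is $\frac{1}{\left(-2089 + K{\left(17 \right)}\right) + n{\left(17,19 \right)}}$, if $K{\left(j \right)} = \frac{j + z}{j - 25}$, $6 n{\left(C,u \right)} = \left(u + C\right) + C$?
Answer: $- \frac{24}{50161} \approx -0.00047846$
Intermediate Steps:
$n{\left(C,u \right)} = \frac{C}{3} + \frac{u}{6}$ ($n{\left(C,u \right)} = \frac{\left(u + C\right) + C}{6} = \frac{\left(C + u\right) + C}{6} = \frac{u + 2 C}{6} = \frac{C}{3} + \frac{u}{6}$)
$z = 62$ ($z = 4 - -58 = 4 + 58 = 62$)
$K{\left(j \right)} = \frac{62 + j}{-25 + j}$ ($K{\left(j \right)} = \frac{j + 62}{j - 25} = \frac{62 + j}{-25 + j}$)
$\frac{1}{\left(-2089 + K{\left(17 \right)}\right) + n{\left(17,19 \right)}} = \frac{1}{\left(-2089 + \frac{62 + 17}{-25 + 17}\right) + \left(\frac{1}{3} \cdot 17 + \frac{1}{6} \cdot 19\right)} = \frac{1}{\left(-2089 + \frac{1}{-8} \cdot 79\right) + \left(\frac{17}{3} + \frac{19}{6}\right)} = \frac{1}{\left(-2089 - \frac{79}{8}\right) + \frac{53}{6}} = \frac{1}{- \frac{16791}{8} + \frac{53}{6}} = \frac{1}{- \frac{50161}{24}} = - \frac{24}{50161}$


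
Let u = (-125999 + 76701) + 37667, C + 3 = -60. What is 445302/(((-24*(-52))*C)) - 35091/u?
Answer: -3447739/1302672 ≈ -2.6467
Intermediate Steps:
C = -63 (C = -3 - 60 = -63)
u = -11631 (u = -49298 + 37667 = -11631)
445302/(((-24*(-52))*C)) - 35091/u = 445302/((-24*(-52)*(-63))) - 35091/(-11631) = 445302/((1248*(-63))) - 35091*(-1/11631) = 445302/(-78624) + 11697/3877 = 445302*(-1/78624) + 11697/3877 = -1903/336 + 11697/3877 = -3447739/1302672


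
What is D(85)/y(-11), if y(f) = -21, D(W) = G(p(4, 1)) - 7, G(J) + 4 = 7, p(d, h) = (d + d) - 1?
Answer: 4/21 ≈ 0.19048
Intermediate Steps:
p(d, h) = -1 + 2*d (p(d, h) = 2*d - 1 = -1 + 2*d)
G(J) = 3 (G(J) = -4 + 7 = 3)
D(W) = -4 (D(W) = 3 - 7 = -4)
D(85)/y(-11) = -4/(-21) = -4*(-1/21) = 4/21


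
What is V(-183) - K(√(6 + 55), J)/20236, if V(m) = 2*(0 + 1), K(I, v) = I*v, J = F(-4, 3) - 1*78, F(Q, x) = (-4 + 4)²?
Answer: 2 + 39*√61/10118 ≈ 2.0301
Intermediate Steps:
F(Q, x) = 0 (F(Q, x) = 0² = 0)
J = -78 (J = 0 - 1*78 = 0 - 78 = -78)
V(m) = 2 (V(m) = 2*1 = 2)
V(-183) - K(√(6 + 55), J)/20236 = 2 - √(6 + 55)*(-78)/20236 = 2 - √61*(-78)/20236 = 2 - (-78*√61)/20236 = 2 - (-39)*√61/10118 = 2 + 39*√61/10118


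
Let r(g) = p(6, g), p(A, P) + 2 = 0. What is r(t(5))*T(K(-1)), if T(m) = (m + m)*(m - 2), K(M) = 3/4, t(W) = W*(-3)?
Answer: 15/4 ≈ 3.7500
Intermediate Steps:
p(A, P) = -2 (p(A, P) = -2 + 0 = -2)
t(W) = -3*W
r(g) = -2
K(M) = ¾ (K(M) = 3*(¼) = ¾)
T(m) = 2*m*(-2 + m) (T(m) = (2*m)*(-2 + m) = 2*m*(-2 + m))
r(t(5))*T(K(-1)) = -4*3*(-2 + ¾)/4 = -4*3*(-5)/(4*4) = -2*(-15/8) = 15/4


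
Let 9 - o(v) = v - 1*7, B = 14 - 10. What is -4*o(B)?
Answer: -48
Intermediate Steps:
B = 4
o(v) = 16 - v (o(v) = 9 - (v - 1*7) = 9 - (v - 7) = 9 - (-7 + v) = 9 + (7 - v) = 16 - v)
-4*o(B) = -4*(16 - 1*4) = -4*(16 - 4) = -4*12 = -48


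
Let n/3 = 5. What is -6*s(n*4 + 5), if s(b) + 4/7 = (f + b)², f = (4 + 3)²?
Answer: -545808/7 ≈ -77973.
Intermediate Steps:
n = 15 (n = 3*5 = 15)
f = 49 (f = 7² = 49)
s(b) = -4/7 + (49 + b)²
-6*s(n*4 + 5) = -6*(-4/7 + (49 + (15*4 + 5))²) = -6*(-4/7 + (49 + (60 + 5))²) = -6*(-4/7 + (49 + 65)²) = -6*(-4/7 + 114²) = -6*(-4/7 + 12996) = -6*90968/7 = -545808/7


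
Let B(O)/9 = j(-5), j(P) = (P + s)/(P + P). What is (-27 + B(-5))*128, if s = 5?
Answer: -3456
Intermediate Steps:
j(P) = (5 + P)/(2*P) (j(P) = (P + 5)/(P + P) = (5 + P)/((2*P)) = (5 + P)*(1/(2*P)) = (5 + P)/(2*P))
B(O) = 0 (B(O) = 9*((½)*(5 - 5)/(-5)) = 9*((½)*(-⅕)*0) = 9*0 = 0)
(-27 + B(-5))*128 = (-27 + 0)*128 = -27*128 = -3456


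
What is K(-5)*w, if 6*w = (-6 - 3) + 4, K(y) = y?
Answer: 25/6 ≈ 4.1667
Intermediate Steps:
w = -⅚ (w = ((-6 - 3) + 4)/6 = (-9 + 4)/6 = (⅙)*(-5) = -⅚ ≈ -0.83333)
K(-5)*w = -5*(-⅚) = 25/6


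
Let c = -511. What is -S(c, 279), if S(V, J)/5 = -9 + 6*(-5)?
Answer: 195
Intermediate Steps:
S(V, J) = -195 (S(V, J) = 5*(-9 + 6*(-5)) = 5*(-9 - 30) = 5*(-39) = -195)
-S(c, 279) = -1*(-195) = 195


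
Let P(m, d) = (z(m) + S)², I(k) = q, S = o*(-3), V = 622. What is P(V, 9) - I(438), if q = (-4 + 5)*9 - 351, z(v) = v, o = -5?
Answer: 406111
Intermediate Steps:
S = 15 (S = -5*(-3) = 15)
q = -342 (q = 1*9 - 351 = 9 - 351 = -342)
I(k) = -342
P(m, d) = (15 + m)² (P(m, d) = (m + 15)² = (15 + m)²)
P(V, 9) - I(438) = (15 + 622)² - 1*(-342) = 637² + 342 = 405769 + 342 = 406111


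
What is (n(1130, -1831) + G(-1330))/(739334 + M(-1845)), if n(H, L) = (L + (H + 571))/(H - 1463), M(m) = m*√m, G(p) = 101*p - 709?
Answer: -898547718574/4976056707129 - 27655232055*I*√205/20457122018197 ≈ -0.18057 - 0.019356*I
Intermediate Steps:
G(p) = -709 + 101*p
M(m) = m^(3/2)
n(H, L) = (571 + H + L)/(-1463 + H) (n(H, L) = (L + (571 + H))/(-1463 + H) = (571 + H + L)/(-1463 + H))
(n(1130, -1831) + G(-1330))/(739334 + M(-1845)) = ((571 + 1130 - 1831)/(-1463 + 1130) + (-709 + 101*(-1330)))/(739334 + (-1845)^(3/2)) = (-130/(-333) + (-709 - 134330))/(739334 - 5535*I*√205) = (-1/333*(-130) - 135039)/(739334 - 5535*I*√205) = (130/333 - 135039)/(739334 - 5535*I*√205) = -44967857/(333*(739334 - 5535*I*√205))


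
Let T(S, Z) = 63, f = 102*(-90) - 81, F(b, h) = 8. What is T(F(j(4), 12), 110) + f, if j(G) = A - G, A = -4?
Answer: -9198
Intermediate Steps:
j(G) = -4 - G
f = -9261 (f = -9180 - 81 = -9261)
T(F(j(4), 12), 110) + f = 63 - 9261 = -9198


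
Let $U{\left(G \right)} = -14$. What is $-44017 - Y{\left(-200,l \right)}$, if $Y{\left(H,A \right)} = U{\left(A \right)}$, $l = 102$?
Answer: $-44003$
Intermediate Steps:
$Y{\left(H,A \right)} = -14$
$-44017 - Y{\left(-200,l \right)} = -44017 - -14 = -44017 + 14 = -44003$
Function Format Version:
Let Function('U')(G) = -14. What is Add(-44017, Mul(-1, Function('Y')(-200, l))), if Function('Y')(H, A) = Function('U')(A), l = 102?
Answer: -44003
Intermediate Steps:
Function('Y')(H, A) = -14
Add(-44017, Mul(-1, Function('Y')(-200, l))) = Add(-44017, Mul(-1, -14)) = Add(-44017, 14) = -44003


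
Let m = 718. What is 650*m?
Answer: 466700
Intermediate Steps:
650*m = 650*718 = 466700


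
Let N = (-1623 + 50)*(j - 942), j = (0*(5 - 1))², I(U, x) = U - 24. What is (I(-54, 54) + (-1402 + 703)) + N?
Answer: 1480989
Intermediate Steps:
I(U, x) = -24 + U
j = 0 (j = (0*4)² = 0² = 0)
N = 1481766 (N = (-1623 + 50)*(0 - 942) = -1573*(-942) = 1481766)
(I(-54, 54) + (-1402 + 703)) + N = ((-24 - 54) + (-1402 + 703)) + 1481766 = (-78 - 699) + 1481766 = -777 + 1481766 = 1480989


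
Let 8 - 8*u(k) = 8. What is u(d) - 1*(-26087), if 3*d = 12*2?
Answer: 26087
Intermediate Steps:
d = 8 (d = (12*2)/3 = (1/3)*24 = 8)
u(k) = 0 (u(k) = 1 - 1/8*8 = 1 - 1 = 0)
u(d) - 1*(-26087) = 0 - 1*(-26087) = 0 + 26087 = 26087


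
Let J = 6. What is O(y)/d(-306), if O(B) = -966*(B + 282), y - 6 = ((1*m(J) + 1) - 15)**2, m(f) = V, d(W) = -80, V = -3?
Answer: 278691/40 ≈ 6967.3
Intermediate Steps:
m(f) = -3
y = 295 (y = 6 + ((1*(-3) + 1) - 15)**2 = 6 + ((-3 + 1) - 15)**2 = 6 + (-2 - 15)**2 = 6 + (-17)**2 = 6 + 289 = 295)
O(B) = -272412 - 966*B (O(B) = -966*(282 + B) = -272412 - 966*B)
O(y)/d(-306) = (-272412 - 966*295)/(-80) = (-272412 - 284970)*(-1/80) = -557382*(-1/80) = 278691/40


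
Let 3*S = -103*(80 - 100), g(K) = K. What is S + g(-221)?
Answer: 1397/3 ≈ 465.67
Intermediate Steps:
S = 2060/3 (S = (-103*(80 - 100))/3 = (-103*(-20))/3 = (1/3)*2060 = 2060/3 ≈ 686.67)
S + g(-221) = 2060/3 - 221 = 1397/3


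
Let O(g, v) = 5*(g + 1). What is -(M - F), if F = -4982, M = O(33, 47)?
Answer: -5152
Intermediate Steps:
O(g, v) = 5 + 5*g (O(g, v) = 5*(1 + g) = 5 + 5*g)
M = 170 (M = 5 + 5*33 = 5 + 165 = 170)
-(M - F) = -(170 - 1*(-4982)) = -(170 + 4982) = -1*5152 = -5152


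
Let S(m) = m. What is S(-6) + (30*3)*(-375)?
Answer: -33756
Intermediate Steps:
S(-6) + (30*3)*(-375) = -6 + (30*3)*(-375) = -6 + 90*(-375) = -6 - 33750 = -33756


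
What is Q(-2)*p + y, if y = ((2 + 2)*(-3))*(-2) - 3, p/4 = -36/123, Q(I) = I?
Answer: 957/41 ≈ 23.341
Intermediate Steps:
p = -48/41 (p = 4*(-36/123) = 4*(-36*1/123) = 4*(-12/41) = -48/41 ≈ -1.1707)
y = 21 (y = (4*(-3))*(-2) - 3 = -12*(-2) - 3 = 24 - 3 = 21)
Q(-2)*p + y = -2*(-48/41) + 21 = 96/41 + 21 = 957/41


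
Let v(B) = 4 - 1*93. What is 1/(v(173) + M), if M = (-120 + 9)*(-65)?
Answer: 1/7126 ≈ 0.00014033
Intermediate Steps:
v(B) = -89 (v(B) = 4 - 93 = -89)
M = 7215 (M = -111*(-65) = 7215)
1/(v(173) + M) = 1/(-89 + 7215) = 1/7126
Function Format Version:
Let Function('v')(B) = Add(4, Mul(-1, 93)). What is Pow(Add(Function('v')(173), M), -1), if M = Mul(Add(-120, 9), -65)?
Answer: Rational(1, 7126) ≈ 0.00014033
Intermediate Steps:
Function('v')(B) = -89 (Function('v')(B) = Add(4, -93) = -89)
M = 7215 (M = Mul(-111, -65) = 7215)
Pow(Add(Function('v')(173), M), -1) = Pow(Add(-89, 7215), -1) = Pow(7126, -1) = Rational(1, 7126)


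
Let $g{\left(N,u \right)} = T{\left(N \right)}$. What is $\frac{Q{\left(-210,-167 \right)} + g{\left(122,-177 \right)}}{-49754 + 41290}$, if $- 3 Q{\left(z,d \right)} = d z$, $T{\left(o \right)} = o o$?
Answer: $- \frac{1597}{4232} \approx -0.37736$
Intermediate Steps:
$T{\left(o \right)} = o^{2}$
$g{\left(N,u \right)} = N^{2}$
$Q{\left(z,d \right)} = - \frac{d z}{3}$
$\frac{Q{\left(-210,-167 \right)} + g{\left(122,-177 \right)}}{-49754 + 41290} = \frac{\left(- \frac{1}{3}\right) \left(-167\right) \left(-210\right) + 122^{2}}{-49754 + 41290} = \frac{-11690 + 14884}{-8464} = 3194 \left(- \frac{1}{8464}\right) = - \frac{1597}{4232}$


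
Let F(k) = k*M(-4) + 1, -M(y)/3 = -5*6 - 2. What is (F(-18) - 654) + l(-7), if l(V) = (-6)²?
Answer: -2345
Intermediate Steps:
M(y) = 96 (M(y) = -3*(-5*6 - 2) = -3*(-30 - 2) = -3*(-32) = 96)
l(V) = 36
F(k) = 1 + 96*k (F(k) = k*96 + 1 = 96*k + 1 = 1 + 96*k)
(F(-18) - 654) + l(-7) = ((1 + 96*(-18)) - 654) + 36 = ((1 - 1728) - 654) + 36 = (-1727 - 654) + 36 = -2381 + 36 = -2345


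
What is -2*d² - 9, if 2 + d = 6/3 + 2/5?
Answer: -233/25 ≈ -9.3200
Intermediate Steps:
d = ⅖ (d = -2 + (6/3 + 2/5) = -2 + (6*(⅓) + 2*(⅕)) = -2 + (2 + ⅖) = -2 + 12/5 = ⅖ ≈ 0.40000)
-2*d² - 9 = -2*(⅖)² - 9 = -2*4/25 - 9 = -8/25 - 9 = -233/25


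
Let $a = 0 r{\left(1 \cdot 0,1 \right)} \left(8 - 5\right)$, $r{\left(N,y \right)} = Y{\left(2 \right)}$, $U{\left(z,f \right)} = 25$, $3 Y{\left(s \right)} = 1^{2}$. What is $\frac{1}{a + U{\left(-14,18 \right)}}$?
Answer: $\frac{1}{25} \approx 0.04$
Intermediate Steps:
$Y{\left(s \right)} = \frac{1}{3}$ ($Y{\left(s \right)} = \frac{1^{2}}{3} = \frac{1}{3} \cdot 1 = \frac{1}{3}$)
$r{\left(N,y \right)} = \frac{1}{3}$
$a = 0$ ($a = 0 \cdot \frac{1}{3} \left(8 - 5\right) = 0 \cdot 3 = 0$)
$\frac{1}{a + U{\left(-14,18 \right)}} = \frac{1}{0 + 25} = \frac{1}{25}$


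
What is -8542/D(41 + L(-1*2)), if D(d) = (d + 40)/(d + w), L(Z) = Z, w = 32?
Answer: -606482/79 ≈ -7677.0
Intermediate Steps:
D(d) = (40 + d)/(32 + d) (D(d) = (d + 40)/(d + 32) = (40 + d)/(32 + d))
-8542/D(41 + L(-1*2)) = -8542*(32 + (41 - 1*2))/(40 + (41 - 1*2)) = -8542*(32 + (41 - 2))/(40 + (41 - 2)) = -8542*(32 + 39)/(40 + 39) = -8542/(79/71) = -8542/((1/71)*79) = -8542/79/71 = -8542*71/79 = -606482/79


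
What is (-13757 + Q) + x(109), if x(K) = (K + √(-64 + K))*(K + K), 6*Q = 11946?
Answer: 11996 + 654*√5 ≈ 13458.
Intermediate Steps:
Q = 1991 (Q = (⅙)*11946 = 1991)
x(K) = 2*K*(K + √(-64 + K)) (x(K) = (K + √(-64 + K))*(2*K) = 2*K*(K + √(-64 + K)))
(-13757 + Q) + x(109) = (-13757 + 1991) + 2*109*(109 + √(-64 + 109)) = -11766 + 2*109*(109 + √45) = -11766 + 2*109*(109 + 3*√5) = -11766 + (23762 + 654*√5) = 11996 + 654*√5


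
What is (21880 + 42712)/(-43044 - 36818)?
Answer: -32296/39931 ≈ -0.80879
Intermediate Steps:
(21880 + 42712)/(-43044 - 36818) = 64592/(-79862) = 64592*(-1/79862) = -32296/39931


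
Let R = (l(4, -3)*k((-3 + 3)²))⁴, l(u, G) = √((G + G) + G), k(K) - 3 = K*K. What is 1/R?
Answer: 1/6561 ≈ 0.00015242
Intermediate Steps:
k(K) = 3 + K² (k(K) = 3 + K*K = 3 + K²)
l(u, G) = √3*√G (l(u, G) = √(2*G + G) = √(3*G) = √3*√G)
R = 6561 (R = ((√3*√(-3))*(3 + ((-3 + 3)²)²))⁴ = ((√3*(I*√3))*(3 + (0²)²))⁴ = ((3*I)*(3 + 0²))⁴ = ((3*I)*(3 + 0))⁴ = ((3*I)*3)⁴ = (9*I)⁴ = 6561)
1/R = 1/6561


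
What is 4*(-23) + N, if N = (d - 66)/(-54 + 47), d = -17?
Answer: -561/7 ≈ -80.143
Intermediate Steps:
N = 83/7 (N = (-17 - 66)/(-54 + 47) = -83/(-7) = -83*(-1/7) = 83/7 ≈ 11.857)
4*(-23) + N = 4*(-23) + 83/7 = -92 + 83/7 = -561/7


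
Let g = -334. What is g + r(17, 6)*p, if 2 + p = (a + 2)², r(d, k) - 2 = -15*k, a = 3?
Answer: -2358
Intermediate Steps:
r(d, k) = 2 - 15*k
p = 23 (p = -2 + (3 + 2)² = -2 + 5² = -2 + 25 = 23)
g + r(17, 6)*p = -334 + (2 - 15*6)*23 = -334 + (2 - 90)*23 = -334 - 88*23 = -334 - 2024 = -2358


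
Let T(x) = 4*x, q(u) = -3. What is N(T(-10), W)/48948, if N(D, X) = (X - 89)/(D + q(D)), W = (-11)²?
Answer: -8/526191 ≈ -1.5204e-5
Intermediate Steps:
W = 121
N(D, X) = (-89 + X)/(-3 + D) (N(D, X) = (X - 89)/(D - 3) = (-89 + X)/(-3 + D))
N(T(-10), W)/48948 = ((-89 + 121)/(-3 + 4*(-10)))/48948 = (32/(-3 - 40))*(1/48948) = (32/(-43))*(1/48948) = -1/43*32*(1/48948) = -32/43*1/48948 = -8/526191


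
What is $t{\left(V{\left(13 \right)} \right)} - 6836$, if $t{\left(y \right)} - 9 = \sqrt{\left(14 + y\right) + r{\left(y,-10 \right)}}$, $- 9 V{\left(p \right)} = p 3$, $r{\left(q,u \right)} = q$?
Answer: $-6827 + \frac{4 \sqrt{3}}{3} \approx -6824.7$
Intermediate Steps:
$V{\left(p \right)} = - \frac{p}{3}$ ($V{\left(p \right)} = - \frac{p 3}{9} = - \frac{3 p}{9} = - \frac{p}{3}$)
$t{\left(y \right)} = 9 + \sqrt{14 + 2 y}$ ($t{\left(y \right)} = 9 + \sqrt{\left(14 + y\right) + y} = 9 + \sqrt{14 + 2 y}$)
$t{\left(V{\left(13 \right)} \right)} - 6836 = \left(9 + \sqrt{14 + 2 \left(\left(- \frac{1}{3}\right) 13\right)}\right) - 6836 = \left(9 + \sqrt{14 + 2 \left(- \frac{13}{3}\right)}\right) - 6836 = \left(9 + \sqrt{14 - \frac{26}{3}}\right) - 6836 = \left(9 + \sqrt{\frac{16}{3}}\right) - 6836 = \left(9 + \frac{4 \sqrt{3}}{3}\right) - 6836 = -6827 + \frac{4 \sqrt{3}}{3}$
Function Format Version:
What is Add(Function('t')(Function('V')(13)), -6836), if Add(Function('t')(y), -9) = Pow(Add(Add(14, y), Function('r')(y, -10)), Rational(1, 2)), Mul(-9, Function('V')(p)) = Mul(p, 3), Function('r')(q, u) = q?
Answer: Add(-6827, Mul(Rational(4, 3), Pow(3, Rational(1, 2)))) ≈ -6824.7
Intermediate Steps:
Function('V')(p) = Mul(Rational(-1, 3), p) (Function('V')(p) = Mul(Rational(-1, 9), Mul(p, 3)) = Mul(Rational(-1, 9), Mul(3, p)) = Mul(Rational(-1, 3), p))
Function('t')(y) = Add(9, Pow(Add(14, Mul(2, y)), Rational(1, 2))) (Function('t')(y) = Add(9, Pow(Add(Add(14, y), y), Rational(1, 2))) = Add(9, Pow(Add(14, Mul(2, y)), Rational(1, 2))))
Add(Function('t')(Function('V')(13)), -6836) = Add(Add(9, Pow(Add(14, Mul(2, Mul(Rational(-1, 3), 13))), Rational(1, 2))), -6836) = Add(Add(9, Pow(Add(14, Mul(2, Rational(-13, 3))), Rational(1, 2))), -6836) = Add(Add(9, Pow(Add(14, Rational(-26, 3)), Rational(1, 2))), -6836) = Add(Add(9, Pow(Rational(16, 3), Rational(1, 2))), -6836) = Add(Add(9, Mul(Rational(4, 3), Pow(3, Rational(1, 2)))), -6836) = Add(-6827, Mul(Rational(4, 3), Pow(3, Rational(1, 2))))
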